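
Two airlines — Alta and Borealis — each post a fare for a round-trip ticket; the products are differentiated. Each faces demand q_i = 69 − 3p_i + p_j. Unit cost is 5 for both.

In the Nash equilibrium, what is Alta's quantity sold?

35.4

Alta's profit: π = (p_{Alta} − 5)(69 − 3p_{Alta} + p_{Borealis}).
∂π/∂p_{Alta} = 84 − 6p_{Alta} + p_{Borealis} = 0 ⇒ p_{Alta} = 14 + (1/6)p_{Borealis}.
Setting p_{Alta} = p_{Borealis} in the reaction function: p_{Alta} = 14 + (1/6)p_{Alta}, so p_{Alta} = 14 / (5/6) = 16.8.
q_{Alta} = 69 − 3·16.8 + 16.8 = 35.4.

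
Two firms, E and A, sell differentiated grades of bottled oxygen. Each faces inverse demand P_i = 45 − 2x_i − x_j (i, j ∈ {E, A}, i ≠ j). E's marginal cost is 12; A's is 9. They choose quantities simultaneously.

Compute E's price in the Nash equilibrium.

Firm E's profit: π = x_E(45 − 2x_E − x_A) − 12x_E.
∂π/∂x_E = 33 − 4x_E − x_A = 0 ⇒ x_E = 8.25 − 0.25x_A.
Similarly x_A = 9 − 0.25x_E.
Plugging x_A into E's best response: x_E = 8.25 − 0.25(9 − 0.25x_E) ⇒ 0.9375x_E = 6, so x_E = 6.4.
Then x_A = 9 − 0.25·6.4 = 7.4.
P_E = 45 − 2·6.4 − 7.4 = 24.8.

24.8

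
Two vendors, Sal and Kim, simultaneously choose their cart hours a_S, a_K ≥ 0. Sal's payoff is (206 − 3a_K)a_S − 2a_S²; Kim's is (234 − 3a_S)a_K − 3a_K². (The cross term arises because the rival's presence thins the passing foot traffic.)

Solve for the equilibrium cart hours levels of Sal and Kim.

35.6, 21.2

Expanding Sal's payoff: 206a_S − 3a_Ka_S − 2a_S².
∂π/∂a_S = 206 − 3a_K − 4a_S = 0, so a_S = 51.5 − 0.75a_K.
Likewise for Kim: a_K = 39 − 0.5a_S.
Substituting the second reaction function into the first: a_S = 51.5 − 0.75(39 − 0.5a_S), which gives 0.625a_S = 22.25 ⇒ a_S = 35.6.
Then a_K = 39 − 0.5·35.6 = 21.2.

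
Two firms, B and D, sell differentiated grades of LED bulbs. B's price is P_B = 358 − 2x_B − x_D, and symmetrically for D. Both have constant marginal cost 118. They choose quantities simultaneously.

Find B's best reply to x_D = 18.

Firm B's profit: π = x_B(358 − 2x_B − x_D) − 118x_B.
∂π/∂x_B = 240 − 4x_B − x_D = 0 ⇒ x_B = 60 − 0.25x_D.
At x_D = 18: x_B = 60 − 0.25·18 = 55.5.

55.5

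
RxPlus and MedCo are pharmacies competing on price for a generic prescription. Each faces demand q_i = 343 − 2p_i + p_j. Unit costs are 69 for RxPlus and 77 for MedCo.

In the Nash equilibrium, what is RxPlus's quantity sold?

184.8

RxPlus's profit: π = (p_{RxPlus} − 69)(343 − 2p_{RxPlus} + p_{MedCo}).
∂π/∂p_{RxPlus} = 481 − 4p_{RxPlus} + p_{MedCo} = 0 ⇒ p_{RxPlus} = 120.25 + 0.25p_{MedCo}.
Similarly p_{MedCo} = 124.25 + 0.25p_{RxPlus}.
Solving the two reaction functions simultaneously: (1 − (0.25)(0.25))p_{RxPlus} = 120.25 + 0.25·124.25, so 0.9375p_{RxPlus} = 151.3125 and p_{RxPlus} = 161.4.
Then p_{MedCo} = 124.25 + 0.25·161.4 = 164.6.
q_{RxPlus} = 343 − 2·161.4 + 164.6 = 184.8.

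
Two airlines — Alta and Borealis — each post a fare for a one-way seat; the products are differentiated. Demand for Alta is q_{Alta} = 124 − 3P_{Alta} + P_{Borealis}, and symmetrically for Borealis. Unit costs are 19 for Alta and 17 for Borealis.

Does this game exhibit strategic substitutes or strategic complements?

Alta's profit: π = (P_{Alta} − 19)(124 − 3P_{Alta} + P_{Borealis}).
∂π/∂P_{Alta} = 181 − 6P_{Alta} + P_{Borealis} = 0 ⇒ P_{Alta} = 181/6 + (1/6)P_{Borealis}.
The best-response slope dP_{Alta}/dP_{Borealis} = 1/6 > 0: the reaction function is upward-sloping, so the choices are strategic complements.

strategic complements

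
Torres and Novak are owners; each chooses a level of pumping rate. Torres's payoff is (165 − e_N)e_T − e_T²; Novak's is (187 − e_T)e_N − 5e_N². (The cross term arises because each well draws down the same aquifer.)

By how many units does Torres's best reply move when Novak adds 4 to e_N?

Expanding Torres's payoff: 165e_T − e_Ne_T − e_T².
∂π/∂e_T = 165 − e_N − 2e_T = 0, so e_T = 82.5 − 0.5e_N.
The reaction-function slope is −0.5, so a 4-unit rise in e_N moves e_T by −0.5 × 4 = −2. Torres's best response falls — the actions are strategic substitutes.

-2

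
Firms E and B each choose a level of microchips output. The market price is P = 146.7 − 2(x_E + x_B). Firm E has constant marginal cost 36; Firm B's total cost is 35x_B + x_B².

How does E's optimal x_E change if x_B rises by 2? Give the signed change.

-1

Firm E's profit: π = x_E(146.7 − 2(x_E + x_B)) − 36x_E.
∂π/∂x_E = 110.7 − 4x_E − 2x_B = 0, so x_E = 27.675 − 0.5x_B.
The reaction-function slope is −0.5, so a 2-unit rise in x_B moves x_E by −0.5 × 2 = −1. E's best response falls — the actions are strategic substitutes.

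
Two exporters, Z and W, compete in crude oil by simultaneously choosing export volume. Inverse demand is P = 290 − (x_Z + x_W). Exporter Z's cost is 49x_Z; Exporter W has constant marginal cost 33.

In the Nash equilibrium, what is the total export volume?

Exporter Z's profit: π = x_Z(290 − (x_Z + x_W)) − 49x_Z.
∂π/∂x_Z = 241 − 2x_Z − x_W = 0, so x_Z = 120.5 − 0.5x_W.
By the same steps for W: x_W = 128.5 − 0.5x_Z.
Substituting the second reaction function into the first: x_Z = 120.5 − 0.5(128.5 − 0.5x_Z), which gives 0.75x_Z = 56.25 ⇒ x_Z = 75.
Then x_W = 128.5 − 0.5·75 = 91.
Total export volume: 75 + 91 = 166.

166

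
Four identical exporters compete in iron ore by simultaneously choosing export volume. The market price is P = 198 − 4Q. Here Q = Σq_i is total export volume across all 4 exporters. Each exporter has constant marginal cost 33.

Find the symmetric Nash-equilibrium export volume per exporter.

A representative exporter's profit is π_i = q_i(198 − 4Q) − 33q_i, with Q = q_i + Σ_{j≠i} q_j.
First-order condition: 165 − 8q_i − 4Σ_{j≠i} q_j = 0.
In a symmetric equilibrium every exporter chooses the same q, so Σ_{j≠i} q_j = 3q. The condition becomes 165 − 20q = 0, giving q = 165/20 = 8.25.

8.25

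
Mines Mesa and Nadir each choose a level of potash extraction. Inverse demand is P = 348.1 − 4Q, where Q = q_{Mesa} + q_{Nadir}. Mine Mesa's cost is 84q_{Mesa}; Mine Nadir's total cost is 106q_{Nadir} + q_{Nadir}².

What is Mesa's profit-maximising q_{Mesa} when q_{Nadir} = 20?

Mine Mesa's profit: π = q_{Mesa}(348.1 − 4(q_{Mesa} + q_{Nadir})) − 84q_{Mesa}.
∂π/∂q_{Mesa} = 264.1 − 8q_{Mesa} − 4q_{Nadir} = 0, so q_{Mesa} = 33.0125 − 0.5q_{Nadir}.
At q_{Nadir} = 20: q_{Mesa} = 33.0125 − 0.5·20 = 23.0125.

23.0125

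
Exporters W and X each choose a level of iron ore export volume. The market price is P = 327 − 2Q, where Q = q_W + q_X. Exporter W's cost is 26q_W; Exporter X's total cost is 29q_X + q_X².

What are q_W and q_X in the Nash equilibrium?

Exporter W's profit: π = q_W(327 − 2(q_W + q_X)) − 26q_W.
∂π/∂q_W = 301 − 4q_W − 2q_X = 0, so q_W = 75.25 − 0.5q_X.
For X: ∂π/∂q_X = 298 − 6q_X − 2q_W = 0 ⇒ q_X = 149/3 − (1/3)q_W.
Substituting the second reaction function into the first: q_W = 75.25 − 0.5(149/3 − (1/3)q_W), which gives (5/6)q_W = 605/12 ⇒ q_W = 60.5.
Then q_X = 149/3 − (1/3)·60.5 = 29.5.

60.5, 29.5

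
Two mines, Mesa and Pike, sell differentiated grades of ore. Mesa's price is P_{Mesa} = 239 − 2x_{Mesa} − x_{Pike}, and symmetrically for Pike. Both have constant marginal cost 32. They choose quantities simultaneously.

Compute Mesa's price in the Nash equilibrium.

114.8

Mine Mesa's profit: π = x_{Mesa}(239 − 2x_{Mesa} − x_{Pike}) − 32x_{Mesa}.
∂π/∂x_{Mesa} = 207 − 4x_{Mesa} − x_{Pike} = 0 ⇒ x_{Mesa} = 51.75 − 0.25x_{Pike}.
The game is symmetric, so in equilibrium x_{Pike} = x_{Mesa}: the reaction function gives 1.25x_{Mesa} = 51.75, hence x_{Mesa} = 41.4.
P_{Mesa} = 239 − 2·41.4 − 41.4 = 114.8.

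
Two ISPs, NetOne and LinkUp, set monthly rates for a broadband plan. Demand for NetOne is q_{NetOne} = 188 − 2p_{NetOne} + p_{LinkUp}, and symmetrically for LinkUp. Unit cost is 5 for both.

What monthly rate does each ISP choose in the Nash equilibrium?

66

NetOne's profit: π = (p_{NetOne} − 5)(188 − 2p_{NetOne} + p_{LinkUp}).
∂π/∂p_{NetOne} = 198 − 4p_{NetOne} + p_{LinkUp} = 0 ⇒ p_{NetOne} = 49.5 + 0.25p_{LinkUp}.
By symmetry p_{LinkUp} = p_{NetOne}; substituting into the reaction function, 0.75p_{NetOne} = 49.5 and p_{NetOne} = 66.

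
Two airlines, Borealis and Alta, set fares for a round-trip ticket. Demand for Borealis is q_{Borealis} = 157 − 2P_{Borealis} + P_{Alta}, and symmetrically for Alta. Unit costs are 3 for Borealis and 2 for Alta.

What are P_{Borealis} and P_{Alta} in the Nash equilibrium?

Borealis's profit: π = (P_{Borealis} − 3)(157 − 2P_{Borealis} + P_{Alta}).
∂π/∂P_{Borealis} = 163 − 4P_{Borealis} + P_{Alta} = 0 ⇒ P_{Borealis} = 40.75 + 0.25P_{Alta}.
Similarly P_{Alta} = 40.25 + 0.25P_{Borealis}.
Solving the two reaction functions simultaneously: (1 − (0.25)(0.25))P_{Borealis} = 40.75 + 0.25·40.25, so 0.9375P_{Borealis} = 50.8125 and P_{Borealis} = 54.2.
Then P_{Alta} = 40.25 + 0.25·54.2 = 53.8.

54.2, 53.8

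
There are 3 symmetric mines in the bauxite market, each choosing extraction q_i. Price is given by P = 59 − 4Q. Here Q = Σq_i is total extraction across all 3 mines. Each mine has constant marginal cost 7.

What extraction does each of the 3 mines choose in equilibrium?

3.25

A representative mine's profit is π_i = q_i(59 − 4Q) − 7q_i, with Q = q_i + Σ_{j≠i} q_j.
First-order condition: 52 − 8q_i − 4Σ_{j≠i} q_j = 0.
With identical mines, set every q_j = q: then 52 − 8q − 8q = 0, i.e. q = 52/16 = 3.25.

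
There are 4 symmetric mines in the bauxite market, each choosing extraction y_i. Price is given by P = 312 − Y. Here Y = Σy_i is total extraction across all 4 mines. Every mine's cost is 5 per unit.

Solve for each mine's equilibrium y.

61.4

A representative mine's profit is π_i = y_i(312 − Y) − 5y_i, with Y = y_i + Σ_{j≠i} y_j.
First-order condition: 307 − 2y_i − Σ_{j≠i} y_j = 0.
Imposing symmetry (y_j = y for all j) turns Σ_{j≠i} y_j into 3y, so 307 = 5y and y = 61.4.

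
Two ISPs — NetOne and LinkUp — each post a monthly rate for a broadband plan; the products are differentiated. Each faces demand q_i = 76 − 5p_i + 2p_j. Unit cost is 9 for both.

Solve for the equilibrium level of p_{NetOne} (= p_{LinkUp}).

15.125

NetOne's profit: π = (p_{NetOne} − 9)(76 − 5p_{NetOne} + 2p_{LinkUp}).
∂π/∂p_{NetOne} = 121 − 10p_{NetOne} + 2p_{LinkUp} = 0 ⇒ p_{NetOne} = 12.1 + 0.2p_{LinkUp}.
By symmetry p_{LinkUp} = p_{NetOne}; substituting into the reaction function, 0.8p_{NetOne} = 12.1 and p_{NetOne} = 15.125.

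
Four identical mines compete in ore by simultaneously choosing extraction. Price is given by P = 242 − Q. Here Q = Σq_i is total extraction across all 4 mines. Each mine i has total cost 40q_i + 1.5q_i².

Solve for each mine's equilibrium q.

A representative mine's profit is π_i = q_i(242 − Q) − 40q_i − 1.5q_i², with Q = q_i + Σ_{j≠i} q_j.
First-order condition: 202 − 5q_i − Σ_{j≠i} q_j = 0.
With identical mines, set every q_j = q: then 202 − 5q − 3q = 0, i.e. q = 202/8 = 25.25.

25.25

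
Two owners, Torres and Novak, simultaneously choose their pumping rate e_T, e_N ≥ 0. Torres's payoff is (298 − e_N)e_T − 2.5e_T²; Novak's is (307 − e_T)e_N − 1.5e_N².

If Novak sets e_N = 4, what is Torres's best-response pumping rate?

Expanding Torres's payoff: 298e_T − e_Ne_T − 2.5e_T².
∂π/∂e_T = 298 − e_N − 5e_T = 0, so e_T = 59.6 − 0.2e_N.
At e_N = 4: e_T = 59.6 − 0.2·4 = 58.8.

58.8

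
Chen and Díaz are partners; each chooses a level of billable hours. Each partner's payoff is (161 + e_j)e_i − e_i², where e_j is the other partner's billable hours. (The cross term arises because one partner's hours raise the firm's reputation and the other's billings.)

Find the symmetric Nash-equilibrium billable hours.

Chen's payoff is (161 + e_D)e_C − e_C².
∂π/∂e_C = 161 + e_D − 2e_C = 0, so e_C = 80.5 + 0.5e_D.
Setting e_C = e_D in the reaction function: e_C = 80.5 + 0.5e_C, so e_C = 80.5 / 0.5 = 161.

161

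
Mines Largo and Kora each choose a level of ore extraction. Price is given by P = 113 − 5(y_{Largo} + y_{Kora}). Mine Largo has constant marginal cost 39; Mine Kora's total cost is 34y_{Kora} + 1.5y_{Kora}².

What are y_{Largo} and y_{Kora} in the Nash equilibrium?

Mine Largo's profit: π = y_{Largo}(113 − 5(y_{Largo} + y_{Kora})) − 39y_{Largo}.
∂π/∂y_{Largo} = 74 − 10y_{Largo} − 5y_{Kora} = 0, so y_{Largo} = 7.4 − 0.5y_{Kora}.
For Kora: ∂π/∂y_{Kora} = 79 − 13y_{Kora} − 5y_{Largo} = 0 ⇒ y_{Kora} = 79/13 − (5/13)y_{Largo}.
Solving the two reaction functions simultaneously: (1 − (−0.5)(−5/13))y_{Largo} = 7.4 − 0.5·(79/13), so (21/26)y_{Largo} = 567/130 and y_{Largo} = 5.4.
Then y_{Kora} = 79/13 − (5/13)·5.4 = 4.

5.4, 4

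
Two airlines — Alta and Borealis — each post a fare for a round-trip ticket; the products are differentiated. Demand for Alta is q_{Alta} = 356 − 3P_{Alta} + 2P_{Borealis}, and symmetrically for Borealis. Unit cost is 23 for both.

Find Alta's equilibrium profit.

Alta's profit: π = (P_{Alta} − 23)(356 − 3P_{Alta} + 2P_{Borealis}).
∂π/∂P_{Alta} = 425 − 6P_{Alta} + 2P_{Borealis} = 0 ⇒ P_{Alta} = 425/6 + (1/3)P_{Borealis}.
Setting P_{Alta} = P_{Borealis} in the reaction function: P_{Alta} = 425/6 + (1/3)P_{Alta}, so P_{Alta} = (425/6) / (2/3) = 106.25.
q_{Alta} = 356 − 3·106.25 + 2·106.25 = 249.75.
Profit = (106.25 − 23)·249.75 = 20791.6875.

20791.6875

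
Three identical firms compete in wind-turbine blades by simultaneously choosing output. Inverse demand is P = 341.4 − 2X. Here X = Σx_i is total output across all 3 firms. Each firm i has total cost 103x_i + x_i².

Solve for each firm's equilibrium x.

23.84

A representative firm's profit is π_i = x_i(341.4 − 2X) − 103x_i − x_i², with X = x_i + Σ_{j≠i} x_j.
First-order condition: 238.4 − 6x_i − 2Σ_{j≠i} x_j = 0.
With identical firms, set every x_j = x: then 238.4 − 6x − 4x = 0, i.e. x = 238.4/10 = 23.84.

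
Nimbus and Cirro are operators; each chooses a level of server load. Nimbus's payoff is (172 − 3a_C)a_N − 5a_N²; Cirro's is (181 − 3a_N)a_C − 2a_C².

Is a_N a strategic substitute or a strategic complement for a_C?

Expanding Nimbus's payoff: 172a_N − 3a_Ca_N − 5a_N².
∂π/∂a_N = 172 − 3a_C − 10a_N = 0, so a_N = 17.2 − 0.3a_C.
The best-response slope da_N/da_C = −0.3 < 0: the reaction function is downward-sloping, so the choices are strategic substitutes.

strategic substitutes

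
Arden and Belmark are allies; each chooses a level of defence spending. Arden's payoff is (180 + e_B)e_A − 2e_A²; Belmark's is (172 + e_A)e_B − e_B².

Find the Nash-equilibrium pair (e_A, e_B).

76, 124

Expanding Arden's payoff: 180e_A + e_Be_A − 2e_A².
∂π/∂e_A = 180 + e_B − 4e_A = 0, so e_A = 45 + 0.25e_B.
Likewise for Belmark: e_B = 86 + 0.5e_A.
Plugging e_B into Arden's best response: e_A = 45 + 0.25(86 + 0.5e_A) ⇒ 0.875e_A = 66.5, so e_A = 76.
Then e_B = 86 + 0.5·76 = 124.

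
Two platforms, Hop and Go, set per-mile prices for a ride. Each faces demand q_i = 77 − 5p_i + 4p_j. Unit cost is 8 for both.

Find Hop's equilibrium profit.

Hop's profit: π = (p_{Hop} − 8)(77 − 5p_{Hop} + 4p_{Go}).
∂π/∂p_{Hop} = 117 − 10p_{Hop} + 4p_{Go} = 0 ⇒ p_{Hop} = 11.7 + 0.4p_{Go}.
Setting p_{Hop} = p_{Go} in the reaction function: p_{Hop} = 11.7 + 0.4p_{Hop}, so p_{Hop} = 11.7 / 0.6 = 19.5.
q_{Hop} = 77 − 5·19.5 + 4·19.5 = 57.5.
Profit = (19.5 − 8)·57.5 = 661.25.

661.25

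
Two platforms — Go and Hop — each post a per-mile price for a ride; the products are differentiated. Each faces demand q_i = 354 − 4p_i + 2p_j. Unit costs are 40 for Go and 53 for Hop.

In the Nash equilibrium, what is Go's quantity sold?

189.6

Go's profit: π = (p_{Go} − 40)(354 − 4p_{Go} + 2p_{Hop}).
∂π/∂p_{Go} = 514 − 8p_{Go} + 2p_{Hop} = 0 ⇒ p_{Go} = 64.25 + 0.25p_{Hop}.
Similarly p_{Hop} = 70.75 + 0.25p_{Go}.
Substituting the second reaction function into the first: p_{Go} = 64.25 + 0.25(70.75 + 0.25p_{Go}), which gives 0.9375p_{Go} = 81.9375 ⇒ p_{Go} = 87.4.
Then p_{Hop} = 70.75 + 0.25·87.4 = 92.6.
q_{Go} = 354 − 4·87.4 + 2·92.6 = 189.6.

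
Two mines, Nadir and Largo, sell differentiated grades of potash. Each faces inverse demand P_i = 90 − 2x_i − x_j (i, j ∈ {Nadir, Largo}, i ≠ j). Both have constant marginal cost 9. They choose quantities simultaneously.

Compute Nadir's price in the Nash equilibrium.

41.4

Mine Nadir's profit: π = x_{Nadir}(90 − 2x_{Nadir} − x_{Largo}) − 9x_{Nadir}.
∂π/∂x_{Nadir} = 81 − 4x_{Nadir} − x_{Largo} = 0 ⇒ x_{Nadir} = 20.25 − 0.25x_{Largo}.
The game is symmetric, so in equilibrium x_{Largo} = x_{Nadir}: the reaction function gives 1.25x_{Nadir} = 20.25, hence x_{Nadir} = 16.2.
P_{Nadir} = 90 − 2·16.2 − 16.2 = 41.4.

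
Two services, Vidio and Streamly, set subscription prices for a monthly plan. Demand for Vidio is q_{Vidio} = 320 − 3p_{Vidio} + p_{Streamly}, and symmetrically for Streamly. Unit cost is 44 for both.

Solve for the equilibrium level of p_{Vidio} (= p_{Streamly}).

Vidio's profit: π = (p_{Vidio} − 44)(320 − 3p_{Vidio} + p_{Streamly}).
∂π/∂p_{Vidio} = 452 − 6p_{Vidio} + p_{Streamly} = 0 ⇒ p_{Vidio} = 226/3 + (1/6)p_{Streamly}.
Setting p_{Vidio} = p_{Streamly} in the reaction function: p_{Vidio} = 226/3 + (1/6)p_{Vidio}, so p_{Vidio} = (226/3) / (5/6) = 90.4.

90.4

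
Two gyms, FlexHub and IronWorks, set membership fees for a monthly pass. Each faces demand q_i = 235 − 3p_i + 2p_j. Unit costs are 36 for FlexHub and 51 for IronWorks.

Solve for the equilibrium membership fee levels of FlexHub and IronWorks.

FlexHub's profit: π = (p_{FlexHub} − 36)(235 − 3p_{FlexHub} + 2p_{IronWorks}).
∂π/∂p_{FlexHub} = 343 − 6p_{FlexHub} + 2p_{IronWorks} = 0 ⇒ p_{FlexHub} = 343/6 + (1/3)p_{IronWorks}.
Similarly p_{IronWorks} = 194/3 + (1/3)p_{FlexHub}.
Substituting the second reaction function into the first: p_{FlexHub} = 343/6 + (1/3)(194/3 + (1/3)p_{FlexHub}), which gives (8/9)p_{FlexHub} = 1417/18 ⇒ p_{FlexHub} = 88.5625.
Then p_{IronWorks} = 194/3 + (1/3)·88.5625 = 94.1875.

88.5625, 94.1875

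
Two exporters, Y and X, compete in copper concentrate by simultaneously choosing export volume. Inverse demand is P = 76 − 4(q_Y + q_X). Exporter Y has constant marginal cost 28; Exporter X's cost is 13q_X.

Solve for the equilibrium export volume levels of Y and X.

Exporter Y's profit: π = q_Y(76 − 4(q_Y + q_X)) − 28q_Y.
∂π/∂q_Y = 48 − 8q_Y − 4q_X = 0, so q_Y = 6 − 0.5q_X.
By the same steps for X: q_X = 7.875 − 0.5q_Y.
Plugging q_X into Y's best response: q_Y = 6 − 0.5(7.875 − 0.5q_Y) ⇒ 0.75q_Y = 2.0625, so q_Y = 2.75.
Then q_X = 7.875 − 0.5·2.75 = 6.5.

2.75, 6.5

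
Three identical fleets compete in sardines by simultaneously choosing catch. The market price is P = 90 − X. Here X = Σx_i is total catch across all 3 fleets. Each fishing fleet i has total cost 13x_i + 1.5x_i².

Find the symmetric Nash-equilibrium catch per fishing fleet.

11

A representative fishing fleet's profit is π_i = x_i(90 − X) − 13x_i − 1.5x_i², with X = x_i + Σ_{j≠i} x_j.
First-order condition: 77 − 5x_i − Σ_{j≠i} x_j = 0.
Imposing symmetry (x_j = x for all j) turns Σ_{j≠i} x_j into 2x, so 77 = 7x and x = 11.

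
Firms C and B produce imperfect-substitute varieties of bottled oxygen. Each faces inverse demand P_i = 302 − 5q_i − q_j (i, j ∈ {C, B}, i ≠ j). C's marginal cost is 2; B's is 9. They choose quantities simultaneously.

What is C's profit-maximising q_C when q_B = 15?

Firm C's profit: π = q_C(302 − 5q_C − q_B) − 2q_C.
∂π/∂q_C = 300 − 10q_C − q_B = 0 ⇒ q_C = 30 − 0.1q_B.
At q_B = 15: q_C = 30 − 0.1·15 = 28.5.

28.5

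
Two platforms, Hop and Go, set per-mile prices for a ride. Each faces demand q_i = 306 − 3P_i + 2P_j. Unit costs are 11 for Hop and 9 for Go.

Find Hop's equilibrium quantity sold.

220.125

Hop's profit: π = (P_{Hop} − 11)(306 − 3P_{Hop} + 2P_{Go}).
∂π/∂P_{Hop} = 339 − 6P_{Hop} + 2P_{Go} = 0 ⇒ P_{Hop} = 56.5 + (1/3)P_{Go}.
Similarly P_{Go} = 55.5 + (1/3)P_{Hop}.
Plugging P_{Go} into Hop's best response: P_{Hop} = 56.5 + (1/3)(55.5 + (1/3)P_{Hop}) ⇒ (8/9)P_{Hop} = 75, so P_{Hop} = 84.375.
Then P_{Go} = 55.5 + (1/3)·84.375 = 83.625.
q_{Hop} = 306 − 3·84.375 + 2·83.625 = 220.125.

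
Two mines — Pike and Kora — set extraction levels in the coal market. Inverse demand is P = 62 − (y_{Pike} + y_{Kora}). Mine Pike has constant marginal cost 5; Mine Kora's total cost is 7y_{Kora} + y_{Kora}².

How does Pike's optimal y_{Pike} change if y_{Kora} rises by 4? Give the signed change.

Mine Pike's profit: π = y_{Pike}(62 − (y_{Pike} + y_{Kora})) − 5y_{Pike}.
∂π/∂y_{Pike} = 57 − 2y_{Pike} − y_{Kora} = 0, so y_{Pike} = 28.5 − 0.5y_{Kora}.
The reaction-function slope is −0.5, so a 4-unit rise in y_{Kora} moves y_{Pike} by −0.5 × 4 = −2. Pike's best response falls — the actions are strategic substitutes.

-2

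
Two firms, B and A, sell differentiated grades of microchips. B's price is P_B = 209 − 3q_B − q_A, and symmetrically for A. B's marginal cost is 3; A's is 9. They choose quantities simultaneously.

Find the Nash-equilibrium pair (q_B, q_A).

Firm B's profit: π = q_B(209 − 3q_B − q_A) − 3q_B.
∂π/∂q_B = 206 − 6q_B − q_A = 0 ⇒ q_B = 103/3 − (1/6)q_A.
Similarly q_A = 100/3 − (1/6)q_B.
Substituting the second reaction function into the first: q_B = 103/3 − (1/6)(100/3 − (1/6)q_B), which gives (35/36)q_B = 259/9 ⇒ q_B = 29.6.
Then q_A = 100/3 − (1/6)·29.6 = 28.4.

29.6, 28.4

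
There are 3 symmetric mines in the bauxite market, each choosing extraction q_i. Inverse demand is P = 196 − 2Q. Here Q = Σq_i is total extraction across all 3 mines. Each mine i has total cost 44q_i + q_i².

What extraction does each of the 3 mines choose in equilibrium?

A representative mine's profit is π_i = q_i(196 − 2Q) − 44q_i − q_i², with Q = q_i + Σ_{j≠i} q_j.
First-order condition: 152 − 6q_i − 2Σ_{j≠i} q_j = 0.
In a symmetric equilibrium every mine chooses the same q, so Σ_{j≠i} q_j = 2q. The condition becomes 152 − 10q = 0, giving q = 152/10 = 15.2.

15.2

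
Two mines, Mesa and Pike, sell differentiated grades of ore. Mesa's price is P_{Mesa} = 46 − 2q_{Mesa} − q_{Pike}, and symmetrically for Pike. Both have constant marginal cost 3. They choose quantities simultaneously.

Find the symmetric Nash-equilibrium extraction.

Mine Mesa's profit: π = q_{Mesa}(46 − 2q_{Mesa} − q_{Pike}) − 3q_{Mesa}.
∂π/∂q_{Mesa} = 43 − 4q_{Mesa} − q_{Pike} = 0 ⇒ q_{Mesa} = 10.75 − 0.25q_{Pike}.
By symmetry q_{Pike} = q_{Mesa}; substituting into the reaction function, 1.25q_{Mesa} = 10.75 and q_{Mesa} = 8.6.

8.6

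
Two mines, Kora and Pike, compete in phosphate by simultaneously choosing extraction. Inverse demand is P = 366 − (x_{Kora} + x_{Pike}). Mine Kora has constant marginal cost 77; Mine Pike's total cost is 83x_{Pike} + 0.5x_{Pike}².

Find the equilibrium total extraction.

Mine Kora's profit: π = x_{Kora}(366 − (x_{Kora} + x_{Pike})) − 77x_{Kora}.
∂π/∂x_{Kora} = 289 − 2x_{Kora} − x_{Pike} = 0, so x_{Kora} = 144.5 − 0.5x_{Pike}.
For Pike: ∂π/∂x_{Pike} = 283 − 3x_{Pike} − x_{Kora} = 0 ⇒ x_{Pike} = 283/3 − (1/3)x_{Kora}.
Substituting the second reaction function into the first: x_{Kora} = 144.5 − 0.5(283/3 − (1/3)x_{Kora}), which gives (5/6)x_{Kora} = 292/3 ⇒ x_{Kora} = 116.8.
Then x_{Pike} = 283/3 − (1/3)·116.8 = 55.4.
Total extraction: 116.8 + 55.4 = 172.2.

172.2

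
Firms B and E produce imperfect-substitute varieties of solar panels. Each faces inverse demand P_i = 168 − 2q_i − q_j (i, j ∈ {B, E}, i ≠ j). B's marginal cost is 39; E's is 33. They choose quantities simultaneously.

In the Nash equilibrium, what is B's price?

Firm B's profit: π = q_B(168 − 2q_B − q_E) − 39q_B.
∂π/∂q_B = 129 − 4q_B − q_E = 0 ⇒ q_B = 32.25 − 0.25q_E.
Similarly q_E = 33.75 − 0.25q_B.
Solving the two reaction functions simultaneously: (1 − (−0.25)(−0.25))q_B = 32.25 − 0.25·33.75, so 0.9375q_B = 23.8125 and q_B = 25.4.
Then q_E = 33.75 − 0.25·25.4 = 27.4.
P_B = 168 − 2·25.4 − 27.4 = 89.8.

89.8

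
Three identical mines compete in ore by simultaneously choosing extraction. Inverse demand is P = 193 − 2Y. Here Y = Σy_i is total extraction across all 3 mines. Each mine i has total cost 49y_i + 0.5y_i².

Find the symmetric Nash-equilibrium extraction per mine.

A representative mine's profit is π_i = y_i(193 − 2Y) − 49y_i − 0.5y_i², with Y = y_i + Σ_{j≠i} y_j.
First-order condition: 144 − 5y_i − 2Σ_{j≠i} y_j = 0.
Imposing symmetry (y_j = y for all j) turns Σ_{j≠i} y_j into 2y, so 144 = 9y and y = 16.

16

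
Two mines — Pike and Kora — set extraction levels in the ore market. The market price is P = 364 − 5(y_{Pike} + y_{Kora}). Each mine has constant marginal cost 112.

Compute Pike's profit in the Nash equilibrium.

1411.2

Mine Pike's profit: π = y_{Pike}(364 − 5(y_{Pike} + y_{Kora})) − 112y_{Pike}.
∂π/∂y_{Pike} = 252 − 10y_{Pike} − 5y_{Kora} = 0, so y_{Pike} = 25.2 − 0.5y_{Kora}.
By symmetry y_{Kora} = y_{Pike}; substituting into the reaction function, 1.5y_{Pike} = 25.2 and y_{Pike} = 16.8.
Price P = 364 − 5·33.6 = 196.
Pike's profit: (196 − 112)·16.8 = 1411.2.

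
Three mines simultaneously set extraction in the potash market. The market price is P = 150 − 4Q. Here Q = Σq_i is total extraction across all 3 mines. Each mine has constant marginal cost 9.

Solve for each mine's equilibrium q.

8.8125

A representative mine's profit is π_i = q_i(150 − 4Q) − 9q_i, with Q = q_i + Σ_{j≠i} q_j.
First-order condition: 141 − 8q_i − 4Σ_{j≠i} q_j = 0.
With identical mines, set every q_j = q: then 141 − 8q − 8q = 0, i.e. q = 141/16 = 8.8125.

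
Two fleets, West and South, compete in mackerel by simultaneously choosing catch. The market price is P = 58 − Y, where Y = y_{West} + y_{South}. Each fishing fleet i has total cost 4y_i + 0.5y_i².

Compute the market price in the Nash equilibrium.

Fishing fleet West's profit: π = y_{West}(58 − (y_{West} + y_{South})) − 4y_{West} − 0.5y_{West}².
∂π/∂y_{West} = 54 − 3y_{West} − y_{South} = 0, so y_{West} = 18 − (1/3)y_{South}.
Setting y_{West} = y_{South} in the reaction function: y_{West} = 18 − (1/3)y_{West}, so y_{West} = 18 / (4/3) = 13.5.
Equilibrium price: P = 58 − 27 = 31.

31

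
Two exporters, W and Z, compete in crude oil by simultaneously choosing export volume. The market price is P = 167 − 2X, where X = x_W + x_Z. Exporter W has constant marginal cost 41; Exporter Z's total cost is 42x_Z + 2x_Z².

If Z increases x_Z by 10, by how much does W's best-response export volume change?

Exporter W's profit: π = x_W(167 − 2(x_W + x_Z)) − 41x_W.
∂π/∂x_W = 126 − 4x_W − 2x_Z = 0, so x_W = 31.5 − 0.5x_Z.
The reaction-function slope is −0.5, so a 10-unit rise in x_Z moves x_W by −0.5 × 10 = −5. W's best response falls — the actions are strategic substitutes.

-5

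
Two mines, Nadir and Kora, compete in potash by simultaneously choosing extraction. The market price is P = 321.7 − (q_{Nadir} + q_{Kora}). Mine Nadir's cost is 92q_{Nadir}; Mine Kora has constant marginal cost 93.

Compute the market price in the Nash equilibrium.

168.9

Mine Nadir's profit: π = q_{Nadir}(321.7 − (q_{Nadir} + q_{Kora})) − 92q_{Nadir}.
∂π/∂q_{Nadir} = 229.7 − 2q_{Nadir} − q_{Kora} = 0, so q_{Nadir} = 114.85 − 0.5q_{Kora}.
By the same steps for Kora: q_{Kora} = 114.35 − 0.5q_{Nadir}.
Plugging q_{Kora} into Nadir's best response: q_{Nadir} = 114.85 − 0.5(114.35 − 0.5q_{Nadir}) ⇒ 0.75q_{Nadir} = 57.675, so q_{Nadir} = 76.9.
Then q_{Kora} = 114.35 − 0.5·76.9 = 75.9.
Equilibrium price: P = 321.7 − 152.8 = 168.9.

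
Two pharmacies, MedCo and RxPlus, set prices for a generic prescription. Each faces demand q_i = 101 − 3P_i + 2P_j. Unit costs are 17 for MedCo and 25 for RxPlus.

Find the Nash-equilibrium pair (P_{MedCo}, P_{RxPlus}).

MedCo's profit: π = (P_{MedCo} − 17)(101 − 3P_{MedCo} + 2P_{RxPlus}).
∂π/∂P_{MedCo} = 152 − 6P_{MedCo} + 2P_{RxPlus} = 0 ⇒ P_{MedCo} = 76/3 + (1/3)P_{RxPlus}.
Similarly P_{RxPlus} = 88/3 + (1/3)P_{MedCo}.
Solving the two reaction functions simultaneously: (1 − (1/3)(1/3))P_{MedCo} = 76/3 + (1/3)·(88/3), so (8/9)P_{MedCo} = 316/9 and P_{MedCo} = 39.5.
Then P_{RxPlus} = 88/3 + (1/3)·39.5 = 42.5.

39.5, 42.5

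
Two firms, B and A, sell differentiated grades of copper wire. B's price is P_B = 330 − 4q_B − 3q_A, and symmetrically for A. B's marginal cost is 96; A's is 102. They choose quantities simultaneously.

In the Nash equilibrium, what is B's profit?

1866.24

Firm B's profit: π = q_B(330 − 4q_B − 3q_A) − 96q_B.
∂π/∂q_B = 234 − 8q_B − 3q_A = 0 ⇒ q_B = 29.25 − 0.375q_A.
Similarly q_A = 28.5 − 0.375q_B.
Plugging q_A into B's best response: q_B = 29.25 − 0.375(28.5 − 0.375q_B) ⇒ (55/64)q_B = 18.5625, so q_B = 21.6.
Then q_A = 28.5 − 0.375·21.6 = 20.4.
P_B = 330 − 4·21.6 − 3·20.4 = 182.4.
Profit = (182.4 − 96)·21.6 = 1866.24.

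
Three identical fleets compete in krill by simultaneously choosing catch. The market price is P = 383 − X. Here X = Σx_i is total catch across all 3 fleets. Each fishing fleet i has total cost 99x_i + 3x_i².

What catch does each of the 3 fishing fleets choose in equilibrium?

A representative fishing fleet's profit is π_i = x_i(383 − X) − 99x_i − 3x_i², with X = x_i + Σ_{j≠i} x_j.
First-order condition: 284 − 8x_i − Σ_{j≠i} x_j = 0.
With identical fishing fleets, set every x_j = x: then 284 − 8x − 2x = 0, i.e. x = 284/10 = 28.4.

28.4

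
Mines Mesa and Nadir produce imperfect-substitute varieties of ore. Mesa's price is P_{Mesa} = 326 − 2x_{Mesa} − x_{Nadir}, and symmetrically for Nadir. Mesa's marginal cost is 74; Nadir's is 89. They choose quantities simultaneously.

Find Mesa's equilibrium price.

176.8

Mine Mesa's profit: π = x_{Mesa}(326 − 2x_{Mesa} − x_{Nadir}) − 74x_{Mesa}.
∂π/∂x_{Mesa} = 252 − 4x_{Mesa} − x_{Nadir} = 0 ⇒ x_{Mesa} = 63 − 0.25x_{Nadir}.
Similarly x_{Nadir} = 59.25 − 0.25x_{Mesa}.
Substituting the second reaction function into the first: x_{Mesa} = 63 − 0.25(59.25 − 0.25x_{Mesa}), which gives 0.9375x_{Mesa} = 48.1875 ⇒ x_{Mesa} = 51.4.
Then x_{Nadir} = 59.25 − 0.25·51.4 = 46.4.
P_{Mesa} = 326 − 2·51.4 − 46.4 = 176.8.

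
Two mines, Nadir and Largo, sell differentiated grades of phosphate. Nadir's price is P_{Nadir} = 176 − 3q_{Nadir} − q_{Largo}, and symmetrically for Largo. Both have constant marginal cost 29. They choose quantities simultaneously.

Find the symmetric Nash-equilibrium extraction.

21

Mine Nadir's profit: π = q_{Nadir}(176 − 3q_{Nadir} − q_{Largo}) − 29q_{Nadir}.
∂π/∂q_{Nadir} = 147 − 6q_{Nadir} − q_{Largo} = 0 ⇒ q_{Nadir} = 24.5 − (1/6)q_{Largo}.
The game is symmetric, so in equilibrium q_{Largo} = q_{Nadir}: the reaction function gives (7/6)q_{Nadir} = 24.5, hence q_{Nadir} = 21.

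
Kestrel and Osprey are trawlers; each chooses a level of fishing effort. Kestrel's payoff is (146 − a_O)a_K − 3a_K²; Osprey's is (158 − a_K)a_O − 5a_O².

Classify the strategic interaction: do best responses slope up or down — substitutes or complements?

Expanding Kestrel's payoff: 146a_K − a_Oa_K − 3a_K².
∂π/∂a_K = 146 − a_O − 6a_K = 0, so a_K = 73/3 − (1/6)a_O.
The best-response slope da_K/da_O = −1/6 < 0: the reaction function is downward-sloping, so the choices are strategic substitutes.

strategic substitutes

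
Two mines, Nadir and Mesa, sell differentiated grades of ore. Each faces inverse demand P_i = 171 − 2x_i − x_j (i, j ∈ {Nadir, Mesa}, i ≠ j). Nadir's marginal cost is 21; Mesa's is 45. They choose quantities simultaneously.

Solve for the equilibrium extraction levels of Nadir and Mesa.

31.6, 23.6

Mine Nadir's profit: π = x_{Nadir}(171 − 2x_{Nadir} − x_{Mesa}) − 21x_{Nadir}.
∂π/∂x_{Nadir} = 150 − 4x_{Nadir} − x_{Mesa} = 0 ⇒ x_{Nadir} = 37.5 − 0.25x_{Mesa}.
Similarly x_{Mesa} = 31.5 − 0.25x_{Nadir}.
Substituting the second reaction function into the first: x_{Nadir} = 37.5 − 0.25(31.5 − 0.25x_{Nadir}), which gives 0.9375x_{Nadir} = 29.625 ⇒ x_{Nadir} = 31.6.
Then x_{Mesa} = 31.5 − 0.25·31.6 = 23.6.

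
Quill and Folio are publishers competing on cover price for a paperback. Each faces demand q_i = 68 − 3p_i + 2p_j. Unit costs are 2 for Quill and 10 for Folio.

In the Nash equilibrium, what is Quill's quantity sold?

Quill's profit: π = (p_{Quill} − 2)(68 − 3p_{Quill} + 2p_{Folio}).
∂π/∂p_{Quill} = 74 − 6p_{Quill} + 2p_{Folio} = 0 ⇒ p_{Quill} = 37/3 + (1/3)p_{Folio}.
Similarly p_{Folio} = 49/3 + (1/3)p_{Quill}.
Substituting the second reaction function into the first: p_{Quill} = 37/3 + (1/3)(49/3 + (1/3)p_{Quill}), which gives (8/9)p_{Quill} = 160/9 ⇒ p_{Quill} = 20.
Then p_{Folio} = 49/3 + (1/3)·20 = 23.
q_{Quill} = 68 − 3·20 + 2·23 = 54.

54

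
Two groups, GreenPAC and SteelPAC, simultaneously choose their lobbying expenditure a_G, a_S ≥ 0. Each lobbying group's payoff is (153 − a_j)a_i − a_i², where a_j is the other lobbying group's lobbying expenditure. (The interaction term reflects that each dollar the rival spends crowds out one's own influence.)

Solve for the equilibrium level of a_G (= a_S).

GreenPAC's payoff is (153 − a_S)a_G − a_G².
∂π/∂a_G = 153 − a_S − 2a_G = 0, so a_G = 76.5 − 0.5a_S.
By symmetry a_S = a_G; substituting into the reaction function, 1.5a_G = 76.5 and a_G = 51.

51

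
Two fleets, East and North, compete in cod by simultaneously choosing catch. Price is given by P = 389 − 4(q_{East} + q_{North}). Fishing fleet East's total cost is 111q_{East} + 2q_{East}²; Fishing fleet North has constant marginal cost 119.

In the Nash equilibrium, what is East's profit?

Fishing fleet East's profit: π = q_{East}(389 − 4(q_{East} + q_{North})) − 111q_{East} − 2q_{East}².
∂π/∂q_{East} = 278 − 12q_{East} − 4q_{North} = 0, so q_{East} = 139/6 − (1/3)q_{North}.
For North: ∂π/∂q_{North} = 270 − 8q_{North} − 4q_{East} = 0 ⇒ q_{North} = 33.75 − 0.5q_{East}.
Substituting the second reaction function into the first: q_{East} = 139/6 − (1/3)(33.75 − 0.5q_{East}), which gives (5/6)q_{East} = 143/12 ⇒ q_{East} = 14.3.
Then q_{North} = 33.75 − 0.5·14.3 = 26.6.
Price P = 389 − 4·40.9 = 225.4.
East's profit: (225.4 − 111)·14.3 − 2(14.3)² = 1226.94.

1226.94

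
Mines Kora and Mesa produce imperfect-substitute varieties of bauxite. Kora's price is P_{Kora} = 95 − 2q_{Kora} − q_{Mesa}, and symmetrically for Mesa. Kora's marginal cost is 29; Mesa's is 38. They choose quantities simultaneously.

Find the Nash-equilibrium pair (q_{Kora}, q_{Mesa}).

Mine Kora's profit: π = q_{Kora}(95 − 2q_{Kora} − q_{Mesa}) − 29q_{Kora}.
∂π/∂q_{Kora} = 66 − 4q_{Kora} − q_{Mesa} = 0 ⇒ q_{Kora} = 16.5 − 0.25q_{Mesa}.
Similarly q_{Mesa} = 14.25 − 0.25q_{Kora}.
Solving the two reaction functions simultaneously: (1 − (−0.25)(−0.25))q_{Kora} = 16.5 − 0.25·14.25, so 0.9375q_{Kora} = 12.9375 and q_{Kora} = 13.8.
Then q_{Mesa} = 14.25 − 0.25·13.8 = 10.8.

13.8, 10.8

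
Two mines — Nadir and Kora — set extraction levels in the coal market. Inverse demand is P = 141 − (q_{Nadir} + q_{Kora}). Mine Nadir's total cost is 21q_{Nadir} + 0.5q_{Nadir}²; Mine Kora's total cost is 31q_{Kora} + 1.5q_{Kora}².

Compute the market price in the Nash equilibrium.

91

Mine Nadir's profit: π = q_{Nadir}(141 − (q_{Nadir} + q_{Kora})) − 21q_{Nadir} − 0.5q_{Nadir}².
∂π/∂q_{Nadir} = 120 − 3q_{Nadir} − q_{Kora} = 0, so q_{Nadir} = 40 − (1/3)q_{Kora}.
For Kora: ∂π/∂q_{Kora} = 110 − 5q_{Kora} − q_{Nadir} = 0 ⇒ q_{Kora} = 22 − 0.2q_{Nadir}.
Substituting the second reaction function into the first: q_{Nadir} = 40 − (1/3)(22 − 0.2q_{Nadir}), which gives (14/15)q_{Nadir} = 98/3 ⇒ q_{Nadir} = 35.
Then q_{Kora} = 22 − 0.2·35 = 15.
Equilibrium price: P = 141 − 50 = 91.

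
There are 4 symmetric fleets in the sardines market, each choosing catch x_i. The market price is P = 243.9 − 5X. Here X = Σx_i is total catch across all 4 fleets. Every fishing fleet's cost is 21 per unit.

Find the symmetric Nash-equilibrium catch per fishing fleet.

8.916

A representative fishing fleet's profit is π_i = x_i(243.9 − 5X) − 21x_i, with X = x_i + Σ_{j≠i} x_j.
First-order condition: 222.9 − 10x_i − 5Σ_{j≠i} x_j = 0.
With identical fishing fleets, set every x_j = x: then 222.9 − 10x − 15x = 0, i.e. x = 222.9/25 = 8.916.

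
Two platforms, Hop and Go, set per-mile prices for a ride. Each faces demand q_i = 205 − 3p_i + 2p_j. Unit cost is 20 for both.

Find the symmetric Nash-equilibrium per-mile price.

66.25

Hop's profit: π = (p_{Hop} − 20)(205 − 3p_{Hop} + 2p_{Go}).
∂π/∂p_{Hop} = 265 − 6p_{Hop} + 2p_{Go} = 0 ⇒ p_{Hop} = 265/6 + (1/3)p_{Go}.
By symmetry p_{Go} = p_{Hop}; substituting into the reaction function, (2/3)p_{Hop} = 265/6 and p_{Hop} = 66.25.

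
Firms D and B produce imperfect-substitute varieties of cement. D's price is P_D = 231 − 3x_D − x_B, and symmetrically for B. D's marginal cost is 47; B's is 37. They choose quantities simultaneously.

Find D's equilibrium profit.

2028

Firm D's profit: π = x_D(231 − 3x_D − x_B) − 47x_D.
∂π/∂x_D = 184 − 6x_D − x_B = 0 ⇒ x_D = 92/3 − (1/6)x_B.
Similarly x_B = 97/3 − (1/6)x_D.
Substituting the second reaction function into the first: x_D = 92/3 − (1/6)(97/3 − (1/6)x_D), which gives (35/36)x_D = 455/18 ⇒ x_D = 26.
Then x_B = 97/3 − (1/6)·26 = 28.
P_D = 231 − 3·26 − 28 = 125.
Profit = (125 − 47)·26 = 2028.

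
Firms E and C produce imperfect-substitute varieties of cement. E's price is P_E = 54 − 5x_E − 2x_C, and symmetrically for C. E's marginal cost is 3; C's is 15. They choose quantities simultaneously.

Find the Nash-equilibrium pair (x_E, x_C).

4.5, 3

Firm E's profit: π = x_E(54 − 5x_E − 2x_C) − 3x_E.
∂π/∂x_E = 51 − 10x_E − 2x_C = 0 ⇒ x_E = 5.1 − 0.2x_C.
Similarly x_C = 3.9 − 0.2x_E.
Substituting the second reaction function into the first: x_E = 5.1 − 0.2(3.9 − 0.2x_E), which gives 0.96x_E = 4.32 ⇒ x_E = 4.5.
Then x_C = 3.9 − 0.2·4.5 = 3.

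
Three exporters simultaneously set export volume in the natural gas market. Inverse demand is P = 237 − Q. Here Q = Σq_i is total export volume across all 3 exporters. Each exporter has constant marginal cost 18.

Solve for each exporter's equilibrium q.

54.75

A representative exporter's profit is π_i = q_i(237 − Q) − 18q_i, with Q = q_i + Σ_{j≠i} q_j.
First-order condition: 219 − 2q_i − Σ_{j≠i} q_j = 0.
With identical exporters, set every q_j = q: then 219 − 2q − 2q = 0, i.e. q = 219/4 = 54.75.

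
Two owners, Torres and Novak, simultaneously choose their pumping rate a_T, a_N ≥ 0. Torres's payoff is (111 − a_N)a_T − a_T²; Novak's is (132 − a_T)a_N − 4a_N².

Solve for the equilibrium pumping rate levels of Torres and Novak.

50.4, 10.2

Expanding Torres's payoff: 111a_T − a_Na_T − a_T².
∂π/∂a_T = 111 − a_N − 2a_T = 0, so a_T = 55.5 − 0.5a_N.
Likewise for Novak: a_N = 16.5 − 0.125a_T.
Substituting the second reaction function into the first: a_T = 55.5 − 0.5(16.5 − 0.125a_T), which gives 0.9375a_T = 47.25 ⇒ a_T = 50.4.
Then a_N = 16.5 − 0.125·50.4 = 10.2.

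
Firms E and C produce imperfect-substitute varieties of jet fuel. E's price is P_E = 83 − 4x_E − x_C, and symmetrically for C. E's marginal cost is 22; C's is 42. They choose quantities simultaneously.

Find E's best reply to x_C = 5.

7

Firm E's profit: π = x_E(83 − 4x_E − x_C) − 22x_E.
∂π/∂x_E = 61 − 8x_E − x_C = 0 ⇒ x_E = 7.625 − 0.125x_C.
At x_C = 5: x_E = 7.625 − 0.125·5 = 7.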